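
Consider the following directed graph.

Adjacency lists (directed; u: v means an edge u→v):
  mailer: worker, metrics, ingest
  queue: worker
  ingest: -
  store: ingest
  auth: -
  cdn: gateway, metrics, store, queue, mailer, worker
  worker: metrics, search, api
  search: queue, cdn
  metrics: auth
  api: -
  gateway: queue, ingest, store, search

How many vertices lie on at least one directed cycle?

A vertex is on a directed cycle iff it belongs to a strongly connected component of size ≥ 2 (or has a self-loop).
The vertices on cycles are {cdn, queue, mailer, search, worker, gateway} — 6 in total.

6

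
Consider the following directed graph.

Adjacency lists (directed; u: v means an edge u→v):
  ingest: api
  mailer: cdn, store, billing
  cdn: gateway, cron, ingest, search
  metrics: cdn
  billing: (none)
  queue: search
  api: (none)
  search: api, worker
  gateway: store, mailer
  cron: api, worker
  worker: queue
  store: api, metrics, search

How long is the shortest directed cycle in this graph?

3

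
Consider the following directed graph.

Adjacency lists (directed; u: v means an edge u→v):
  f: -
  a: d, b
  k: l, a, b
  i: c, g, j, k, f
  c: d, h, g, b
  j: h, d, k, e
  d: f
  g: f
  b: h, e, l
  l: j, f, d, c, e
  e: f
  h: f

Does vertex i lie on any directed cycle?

No

i lies on a cycle iff there is a path from i back to itself.
Exploring from i, it never reaches itself; equivalently, its strongly connected component is a singleton.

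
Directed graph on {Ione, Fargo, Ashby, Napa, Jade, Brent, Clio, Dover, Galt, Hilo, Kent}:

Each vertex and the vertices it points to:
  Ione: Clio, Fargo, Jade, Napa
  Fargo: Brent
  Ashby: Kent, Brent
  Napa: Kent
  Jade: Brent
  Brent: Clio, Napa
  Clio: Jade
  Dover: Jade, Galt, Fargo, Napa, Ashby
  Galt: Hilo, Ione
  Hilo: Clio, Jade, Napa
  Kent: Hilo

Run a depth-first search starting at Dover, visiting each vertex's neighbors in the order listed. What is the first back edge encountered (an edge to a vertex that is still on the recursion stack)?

DFS from Dover (visiting each vertex's neighbors in the order listed); mark gray on enter, black on exit:
Dover gray
  Jade gray
    Brent gray
      Clio gray
        Clio→Jade: Jade is gray → back edge
First back edge: Clio → Jade.

Clio->Jade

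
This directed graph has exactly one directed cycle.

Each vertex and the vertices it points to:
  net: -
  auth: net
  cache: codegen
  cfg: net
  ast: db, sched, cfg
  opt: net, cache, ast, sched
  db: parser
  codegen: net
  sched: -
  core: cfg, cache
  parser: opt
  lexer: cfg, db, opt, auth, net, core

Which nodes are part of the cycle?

DFS with gray/black marking from opt:
opt gray
  net gray
  net black
  cache gray
    codegen gray
      codegen→net: net black — skip
    codegen black
  cache black
  ast gray
    db gray
      parser gray
        parser→opt: opt is gray → back edge
Back edge closes the cycle opt → ast → db → parser → opt; its vertices are {db, ast, opt, parser}.

db, ast, opt, parser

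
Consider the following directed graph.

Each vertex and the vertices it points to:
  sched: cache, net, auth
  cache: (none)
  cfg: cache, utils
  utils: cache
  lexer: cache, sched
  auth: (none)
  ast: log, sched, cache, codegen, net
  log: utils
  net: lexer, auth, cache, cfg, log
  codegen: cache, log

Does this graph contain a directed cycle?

Yes

DFS with white/gray/black marking, starting from log:
log gray
  utils gray
    cache gray
    cache black
  utils black
log black
sched gray
  sched→cache: cache black — skip
  net gray
    lexer gray
      lexer→cache: cache black — skip
      lexer→sched: sched is gray → back edge
Back edge found, so a cycle exists: sched → net → lexer → sched.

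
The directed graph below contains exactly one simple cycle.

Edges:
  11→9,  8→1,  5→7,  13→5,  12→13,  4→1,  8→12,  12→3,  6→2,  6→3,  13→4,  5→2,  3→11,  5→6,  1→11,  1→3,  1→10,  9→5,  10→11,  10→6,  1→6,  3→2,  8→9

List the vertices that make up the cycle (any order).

3, 5, 6, 9, 11

DFS with gray/black marking from 9:
9 gray
  5 gray
    2 gray
    2 black
    7 gray
    7 black
    6 gray
      6→2: 2 black — skip
      3 gray
        11 gray
          11→9: 9 is gray → back edge
Back edge closes the cycle 9 → 5 → 6 → 3 → 11 → 9; its vertices are {3, 5, 6, 9, 11}.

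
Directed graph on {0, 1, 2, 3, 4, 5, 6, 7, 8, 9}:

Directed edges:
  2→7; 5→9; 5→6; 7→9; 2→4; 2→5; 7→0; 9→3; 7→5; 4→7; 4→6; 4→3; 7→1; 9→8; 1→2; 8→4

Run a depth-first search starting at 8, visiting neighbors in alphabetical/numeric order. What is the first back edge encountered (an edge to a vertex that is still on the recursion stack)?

DFS from 8 (visiting neighbors in alphabetical/numeric order); mark gray on enter, black on exit:
8 gray
  4 gray
    3 gray
    3 black
    6 gray
    6 black
    7 gray
      0 gray
      0 black
      1 gray
        2 gray
          2→4: 4 is gray → back edge
First back edge: 2 → 4.

2→4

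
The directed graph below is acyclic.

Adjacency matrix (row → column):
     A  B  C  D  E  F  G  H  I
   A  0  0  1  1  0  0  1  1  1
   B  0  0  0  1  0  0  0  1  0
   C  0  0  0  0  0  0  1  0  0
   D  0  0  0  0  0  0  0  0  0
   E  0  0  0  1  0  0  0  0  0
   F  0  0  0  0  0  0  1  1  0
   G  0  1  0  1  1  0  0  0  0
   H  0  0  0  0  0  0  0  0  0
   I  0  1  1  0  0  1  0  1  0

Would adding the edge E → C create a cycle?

Yes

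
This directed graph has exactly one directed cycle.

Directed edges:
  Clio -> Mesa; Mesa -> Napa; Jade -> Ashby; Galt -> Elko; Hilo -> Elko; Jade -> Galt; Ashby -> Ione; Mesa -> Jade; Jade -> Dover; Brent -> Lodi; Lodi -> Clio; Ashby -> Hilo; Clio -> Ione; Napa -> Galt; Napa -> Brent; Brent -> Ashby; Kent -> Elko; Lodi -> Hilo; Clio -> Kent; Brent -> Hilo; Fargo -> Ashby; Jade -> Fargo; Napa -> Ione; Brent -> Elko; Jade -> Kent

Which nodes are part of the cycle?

DFS with gray/black marking from Mesa:
Mesa gray
  Napa gray
    Galt gray
      Elko gray
      Elko black
    Galt black
    Ione gray
    Ione black
    Brent gray
      Hilo gray
        Hilo→Elko: Elko black — skip
      Hilo black
      Ashby gray
        Ashby→Hilo: Hilo black — skip
        Ashby→Ione: Ione black — skip
      Ashby black
      Lodi gray
        Lodi→Hilo: Hilo black — skip
        Clio gray
          Clio→Ione: Ione black — skip
          Kent gray
            Kent→Elko: Elko black — skip
          Kent black
          Clio→Mesa: Mesa is gray → back edge
Back edge closes the cycle Mesa → Napa → Brent → Lodi → Clio → Mesa; its vertices are {Clio, Lodi, Mesa, Napa, Brent}.

Clio, Lodi, Mesa, Napa, Brent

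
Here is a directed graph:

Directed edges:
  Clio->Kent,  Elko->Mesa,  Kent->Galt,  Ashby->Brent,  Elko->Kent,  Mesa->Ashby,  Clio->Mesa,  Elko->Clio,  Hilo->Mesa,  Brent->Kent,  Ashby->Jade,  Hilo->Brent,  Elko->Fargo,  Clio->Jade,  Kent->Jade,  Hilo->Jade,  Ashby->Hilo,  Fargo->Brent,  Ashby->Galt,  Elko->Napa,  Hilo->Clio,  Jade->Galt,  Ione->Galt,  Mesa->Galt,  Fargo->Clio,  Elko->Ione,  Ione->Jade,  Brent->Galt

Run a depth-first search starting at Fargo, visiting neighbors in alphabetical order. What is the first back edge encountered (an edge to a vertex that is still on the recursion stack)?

Hilo->Clio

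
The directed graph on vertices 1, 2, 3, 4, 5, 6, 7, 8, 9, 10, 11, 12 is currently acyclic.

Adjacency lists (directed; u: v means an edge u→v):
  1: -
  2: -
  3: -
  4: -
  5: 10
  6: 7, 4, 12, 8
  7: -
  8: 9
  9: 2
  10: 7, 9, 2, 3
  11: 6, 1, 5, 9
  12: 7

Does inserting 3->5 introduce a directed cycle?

Yes

Adding 3→5 creates a cycle iff 5 can already reach 3.
Path from 5: 5 → 10 → 3.
So 5 → … → 3 → 5 is a cycle.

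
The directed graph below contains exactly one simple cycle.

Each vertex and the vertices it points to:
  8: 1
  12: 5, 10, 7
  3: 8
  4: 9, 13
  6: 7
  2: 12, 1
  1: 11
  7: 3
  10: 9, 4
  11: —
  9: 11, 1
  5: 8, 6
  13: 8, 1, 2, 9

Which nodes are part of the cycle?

2, 4, 10, 12, 13

DFS with gray/black marking from 12:
12 gray
  5 gray
    8 gray
      1 gray
        11 gray
        11 black
      1 black
    8 black
    6 gray
      7 gray
        3 gray
          3→8: 8 black — skip
        3 black
      7 black
    6 black
  5 black
  10 gray
    9 gray
      9→11: 11 black — skip
      9→1: 1 black — skip
    9 black
    4 gray
      4→9: 9 black — skip
      13 gray
        13→8: 8 black — skip
        13→1: 1 black — skip
        2 gray
          2→12: 12 is gray → back edge
Back edge closes the cycle 12 → 10 → 4 → 13 → 2 → 12; its vertices are {2, 4, 10, 12, 13}.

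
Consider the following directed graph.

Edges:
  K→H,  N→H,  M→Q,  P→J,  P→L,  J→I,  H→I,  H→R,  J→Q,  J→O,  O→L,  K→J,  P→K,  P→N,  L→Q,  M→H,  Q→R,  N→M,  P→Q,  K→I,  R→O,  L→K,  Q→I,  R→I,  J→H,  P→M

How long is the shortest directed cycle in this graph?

4

For each vertex v, BFS finds the shortest path from v back to v.
The shortest such closed walk is L → K → J → O → L, length 4.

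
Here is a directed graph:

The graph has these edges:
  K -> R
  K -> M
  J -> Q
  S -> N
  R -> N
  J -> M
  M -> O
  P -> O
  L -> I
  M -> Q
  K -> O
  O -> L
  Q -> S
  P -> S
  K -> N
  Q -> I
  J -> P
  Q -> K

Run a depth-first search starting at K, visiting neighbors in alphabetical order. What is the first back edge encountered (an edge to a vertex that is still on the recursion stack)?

Q→K

DFS from K (visiting neighbors in alphabetical order); mark gray on enter, black on exit:
K gray
  M gray
    O gray
      L gray
        I gray
        I black
      L black
    O black
    Q gray
      Q→I: I black — skip
      Q→K: K is gray → back edge
First back edge: Q → K.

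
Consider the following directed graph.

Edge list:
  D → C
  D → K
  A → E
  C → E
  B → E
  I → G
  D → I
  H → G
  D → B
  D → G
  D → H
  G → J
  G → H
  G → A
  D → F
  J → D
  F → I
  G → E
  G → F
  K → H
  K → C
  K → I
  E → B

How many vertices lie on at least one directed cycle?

9

A vertex is on a directed cycle iff it belongs to a strongly connected component of size ≥ 2 (or has a self-loop).
The vertices on cycles are {B, D, E, F, G, H, I, J, K} — 9 in total.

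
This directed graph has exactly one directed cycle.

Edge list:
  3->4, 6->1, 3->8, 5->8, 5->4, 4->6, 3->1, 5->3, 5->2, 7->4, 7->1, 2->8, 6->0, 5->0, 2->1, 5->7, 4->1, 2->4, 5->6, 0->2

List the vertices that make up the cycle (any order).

0, 2, 4, 6

DFS with gray/black marking from 0:
0 gray
  2 gray
    1 gray
    1 black
    4 gray
      6 gray
        6→0: 0 is gray → back edge
Back edge closes the cycle 0 → 2 → 4 → 6 → 0; its vertices are {0, 2, 4, 6}.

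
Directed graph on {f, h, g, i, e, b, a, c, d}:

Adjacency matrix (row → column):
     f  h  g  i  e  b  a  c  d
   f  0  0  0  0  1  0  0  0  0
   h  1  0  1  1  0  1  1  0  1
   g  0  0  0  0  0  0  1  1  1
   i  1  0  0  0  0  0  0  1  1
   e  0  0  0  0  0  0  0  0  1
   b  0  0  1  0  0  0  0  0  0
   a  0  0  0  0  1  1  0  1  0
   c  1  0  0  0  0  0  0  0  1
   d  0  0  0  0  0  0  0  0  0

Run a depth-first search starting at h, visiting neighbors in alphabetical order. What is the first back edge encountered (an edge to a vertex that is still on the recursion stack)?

g→a

DFS from h (visiting neighbors in alphabetical order); mark gray on enter, black on exit:
h gray
  a gray
    b gray
      g gray
        g→a: a is gray → back edge
First back edge: g → a.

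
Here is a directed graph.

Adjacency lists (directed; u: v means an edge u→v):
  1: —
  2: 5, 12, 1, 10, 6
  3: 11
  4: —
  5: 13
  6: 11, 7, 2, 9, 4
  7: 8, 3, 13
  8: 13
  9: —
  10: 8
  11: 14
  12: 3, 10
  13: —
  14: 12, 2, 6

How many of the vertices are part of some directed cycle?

7

A vertex is on a directed cycle iff it belongs to a strongly connected component of size ≥ 2 (or has a self-loop).
The vertices on cycles are {2, 3, 6, 7, 11, 12, 14} — 7 in total.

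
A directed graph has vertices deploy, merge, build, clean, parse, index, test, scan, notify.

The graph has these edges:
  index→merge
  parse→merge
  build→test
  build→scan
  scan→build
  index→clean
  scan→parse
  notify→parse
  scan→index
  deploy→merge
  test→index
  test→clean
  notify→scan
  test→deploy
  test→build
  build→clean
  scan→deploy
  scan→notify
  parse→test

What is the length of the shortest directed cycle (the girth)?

For each vertex v, BFS finds the shortest path from v back to v.
The shortest such closed walk is notify → scan → notify, length 2.

2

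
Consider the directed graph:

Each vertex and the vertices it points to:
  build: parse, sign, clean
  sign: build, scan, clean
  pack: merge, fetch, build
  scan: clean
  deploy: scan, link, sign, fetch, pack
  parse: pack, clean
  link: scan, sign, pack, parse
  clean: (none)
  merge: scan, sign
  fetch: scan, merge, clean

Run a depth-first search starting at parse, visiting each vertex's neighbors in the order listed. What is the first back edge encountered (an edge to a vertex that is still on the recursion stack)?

DFS from parse (visiting each vertex's neighbors in the order listed); mark gray on enter, black on exit:
parse gray
  pack gray
    merge gray
      scan gray
        clean gray
        clean black
      scan black
      sign gray
        build gray
          build→parse: parse is gray → back edge
First back edge: build → parse.

build→parse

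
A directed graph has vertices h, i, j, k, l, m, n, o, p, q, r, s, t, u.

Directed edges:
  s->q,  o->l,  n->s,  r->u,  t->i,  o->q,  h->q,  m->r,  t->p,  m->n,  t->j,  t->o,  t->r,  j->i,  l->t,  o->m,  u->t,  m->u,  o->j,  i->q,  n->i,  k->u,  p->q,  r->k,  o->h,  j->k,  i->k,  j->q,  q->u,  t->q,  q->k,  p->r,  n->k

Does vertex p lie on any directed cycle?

Yes

p is on a cycle iff p can reach itself via ≥1 edge.
p → q → u → t → p — yes.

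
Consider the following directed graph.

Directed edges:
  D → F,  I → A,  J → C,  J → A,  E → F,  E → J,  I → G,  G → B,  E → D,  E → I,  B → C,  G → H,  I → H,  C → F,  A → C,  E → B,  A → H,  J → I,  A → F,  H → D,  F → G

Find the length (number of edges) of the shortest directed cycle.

4

For each vertex v, BFS finds the shortest path from v back to v.
The shortest such closed walk is H → D → F → G → H, length 4.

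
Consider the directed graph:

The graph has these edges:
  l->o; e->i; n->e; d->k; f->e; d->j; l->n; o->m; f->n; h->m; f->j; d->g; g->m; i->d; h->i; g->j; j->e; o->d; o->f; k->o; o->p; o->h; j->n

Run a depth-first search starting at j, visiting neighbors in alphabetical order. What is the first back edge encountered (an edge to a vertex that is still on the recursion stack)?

g→j

DFS from j (visiting neighbors in alphabetical order); mark gray on enter, black on exit:
j gray
  e gray
    i gray
      d gray
        g gray
          g→j: j is gray → back edge
First back edge: g → j.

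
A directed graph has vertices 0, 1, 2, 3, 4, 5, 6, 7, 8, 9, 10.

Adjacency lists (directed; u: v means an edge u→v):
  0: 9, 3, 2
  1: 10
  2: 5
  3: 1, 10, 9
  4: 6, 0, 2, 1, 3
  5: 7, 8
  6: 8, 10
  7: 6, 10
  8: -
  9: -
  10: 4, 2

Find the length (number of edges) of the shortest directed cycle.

For each vertex v, BFS finds the shortest path from v back to v.
The shortest such closed walk is 4 → 3 → 10 → 4, length 3.

3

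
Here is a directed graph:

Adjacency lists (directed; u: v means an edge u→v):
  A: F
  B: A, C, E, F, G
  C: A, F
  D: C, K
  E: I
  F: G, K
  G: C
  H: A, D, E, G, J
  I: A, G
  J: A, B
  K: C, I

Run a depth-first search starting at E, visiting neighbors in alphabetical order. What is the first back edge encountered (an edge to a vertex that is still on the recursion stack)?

C→A

DFS from E (visiting neighbors in alphabetical order); mark gray on enter, black on exit:
E gray
  I gray
    A gray
      F gray
        G gray
          C gray
            C→A: A is gray → back edge
First back edge: C → A.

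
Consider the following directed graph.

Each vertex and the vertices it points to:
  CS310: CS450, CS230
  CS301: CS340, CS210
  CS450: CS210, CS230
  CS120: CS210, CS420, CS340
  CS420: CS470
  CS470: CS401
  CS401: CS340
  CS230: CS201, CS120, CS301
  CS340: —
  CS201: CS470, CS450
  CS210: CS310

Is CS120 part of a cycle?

Yes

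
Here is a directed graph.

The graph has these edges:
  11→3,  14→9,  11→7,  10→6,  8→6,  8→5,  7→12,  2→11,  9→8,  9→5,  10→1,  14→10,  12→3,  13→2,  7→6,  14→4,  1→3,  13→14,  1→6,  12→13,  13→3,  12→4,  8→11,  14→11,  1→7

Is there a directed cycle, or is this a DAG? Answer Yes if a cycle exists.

Yes

DFS with white/gray/black marking, starting from 1:
1 gray
  6 gray
  6 black
  3 gray
  3 black
  7 gray
    12 gray
      4 gray
      4 black
      12→3: 3 black — skip
      13 gray
        14 gray
          14→4: 4 black — skip
          9 gray
            5 gray
            5 black
            8 gray
              8→6: 6 black — skip
              8→5: 5 black — skip
              11 gray
                11→3: 3 black — skip
                11→7: 7 is gray → back edge
Back edge found, so a cycle exists: 7 → 12 → 13 → 14 → 9 → 8 → 11 → 7.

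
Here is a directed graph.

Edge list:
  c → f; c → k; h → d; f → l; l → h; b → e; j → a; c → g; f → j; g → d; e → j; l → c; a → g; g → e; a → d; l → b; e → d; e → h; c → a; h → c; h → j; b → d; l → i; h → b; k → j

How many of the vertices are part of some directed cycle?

10

A vertex is on a directed cycle iff it belongs to a strongly connected component of size ≥ 2 (or has a self-loop).
The vertices on cycles are {a, b, c, e, f, g, h, j, k, l} — 10 in total.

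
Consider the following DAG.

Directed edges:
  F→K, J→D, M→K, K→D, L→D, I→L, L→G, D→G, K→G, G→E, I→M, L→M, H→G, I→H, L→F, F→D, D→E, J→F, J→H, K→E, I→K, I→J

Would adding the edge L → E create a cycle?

No

Adding L→E creates a cycle iff E can already reach L.
Explore from E: no path reaches L. The graph stays acyclic.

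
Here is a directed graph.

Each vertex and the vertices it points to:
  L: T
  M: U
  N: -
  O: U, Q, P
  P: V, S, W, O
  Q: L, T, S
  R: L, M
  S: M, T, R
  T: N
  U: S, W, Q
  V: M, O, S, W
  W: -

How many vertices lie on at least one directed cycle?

8

A vertex is on a directed cycle iff it belongs to a strongly connected component of size ≥ 2 (or has a self-loop).
The vertices on cycles are {M, O, P, Q, R, S, U, V} — 8 in total.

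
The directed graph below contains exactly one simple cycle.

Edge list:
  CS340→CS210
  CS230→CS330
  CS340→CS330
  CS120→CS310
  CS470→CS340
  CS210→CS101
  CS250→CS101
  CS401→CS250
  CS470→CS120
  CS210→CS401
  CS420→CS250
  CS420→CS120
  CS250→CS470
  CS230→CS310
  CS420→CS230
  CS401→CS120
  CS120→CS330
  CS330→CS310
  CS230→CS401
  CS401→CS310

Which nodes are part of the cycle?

DFS with gray/black marking from CS250:
CS250 gray
  CS470 gray
    CS120 gray
      CS330 gray
        CS310 gray
        CS310 black
      CS330 black
      CS120→CS310: CS310 black — skip
    CS120 black
    CS340 gray
      CS340→CS330: CS330 black — skip
      CS210 gray
        CS101 gray
        CS101 black
        CS401 gray
          CS401→CS120: CS120 black — skip
          CS401→CS250: CS250 is gray → back edge
Back edge closes the cycle CS250 → CS470 → CS340 → CS210 → CS401 → CS250; its vertices are {CS210, CS250, CS340, CS401, CS470}.

CS210, CS250, CS340, CS401, CS470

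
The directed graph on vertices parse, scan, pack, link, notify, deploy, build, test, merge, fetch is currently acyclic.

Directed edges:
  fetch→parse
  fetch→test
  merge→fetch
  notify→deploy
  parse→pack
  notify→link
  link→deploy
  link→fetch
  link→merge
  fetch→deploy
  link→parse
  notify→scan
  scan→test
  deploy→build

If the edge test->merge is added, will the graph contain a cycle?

Yes

Adding test→merge creates a cycle iff merge can already reach test.
Path from merge: merge → fetch → test.
So merge → … → test → merge is a cycle.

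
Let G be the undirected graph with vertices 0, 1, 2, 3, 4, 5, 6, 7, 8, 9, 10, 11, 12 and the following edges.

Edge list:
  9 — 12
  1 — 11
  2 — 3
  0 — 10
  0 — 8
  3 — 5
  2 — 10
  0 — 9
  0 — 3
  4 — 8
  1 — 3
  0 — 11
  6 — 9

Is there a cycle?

Yes

DFS, tracking each vertex's parent; an edge to a visited non-parent vertex closes a cycle.
Start from 2:
visit 2 (parent –)
  visit 10 (parent 2)
    10–2: parent, skip
    visit 0 (parent 10)
      visit 9 (parent 0)
        visit 6 (parent 9)
          6–9: parent, skip
        9–0: parent, skip
        visit 12 (parent 9)
          12–9: parent, skip
      visit 8 (parent 0)
        8–0: parent, skip
        visit 4 (parent 8)
          4–8: parent, skip
      visit 3 (parent 0)
        3–2: 2 visited and ≠ parent → cycle
Cycle: 2 – 10 – 0 – 3 – 2.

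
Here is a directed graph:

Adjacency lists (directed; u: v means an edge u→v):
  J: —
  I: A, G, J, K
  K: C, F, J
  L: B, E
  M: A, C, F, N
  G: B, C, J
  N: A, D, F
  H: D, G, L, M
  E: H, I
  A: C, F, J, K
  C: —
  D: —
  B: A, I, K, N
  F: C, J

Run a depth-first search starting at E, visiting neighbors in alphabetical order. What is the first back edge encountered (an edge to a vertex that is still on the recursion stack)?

DFS from E (visiting neighbors in alphabetical order); mark gray on enter, black on exit:
E gray
  H gray
    D gray
    D black
    G gray
      B gray
        A gray
          C gray
          C black
          F gray
            F→C: C black — skip
            J gray
            J black
          F black
          A→J: J black — skip
          K gray
            K→C: C black — skip
            K→F: F black — skip
            K→J: J black — skip
          K black
        A black
        I gray
          I→A: A black — skip
          I→G: G is gray → back edge
First back edge: I → G.

I->G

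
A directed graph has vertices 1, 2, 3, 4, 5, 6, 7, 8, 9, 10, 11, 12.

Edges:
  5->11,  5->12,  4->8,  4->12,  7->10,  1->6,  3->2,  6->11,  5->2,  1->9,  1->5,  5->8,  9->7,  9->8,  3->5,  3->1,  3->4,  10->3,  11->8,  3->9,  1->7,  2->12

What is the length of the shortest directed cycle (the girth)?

4

For each vertex v, BFS finds the shortest path from v back to v.
The shortest such closed walk is 1 → 7 → 10 → 3 → 1, length 4.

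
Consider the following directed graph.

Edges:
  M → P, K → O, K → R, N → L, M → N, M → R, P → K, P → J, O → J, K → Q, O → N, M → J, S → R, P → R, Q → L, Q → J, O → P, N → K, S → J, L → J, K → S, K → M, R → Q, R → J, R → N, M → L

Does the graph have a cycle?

Yes

DFS with white/gray/black marking, starting from M:
M gray
  J gray
  J black
  L gray
    L→J: J black — skip
  L black
  R gray
    R→J: J black — skip
    N gray
      N→L: L black — skip
      K gray
        K→M: M is gray → back edge
Back edge found, so a cycle exists: M → R → N → K → M.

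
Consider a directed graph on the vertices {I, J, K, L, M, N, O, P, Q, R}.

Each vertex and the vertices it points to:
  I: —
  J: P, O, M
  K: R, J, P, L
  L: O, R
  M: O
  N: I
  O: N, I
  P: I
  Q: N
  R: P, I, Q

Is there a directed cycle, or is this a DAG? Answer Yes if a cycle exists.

No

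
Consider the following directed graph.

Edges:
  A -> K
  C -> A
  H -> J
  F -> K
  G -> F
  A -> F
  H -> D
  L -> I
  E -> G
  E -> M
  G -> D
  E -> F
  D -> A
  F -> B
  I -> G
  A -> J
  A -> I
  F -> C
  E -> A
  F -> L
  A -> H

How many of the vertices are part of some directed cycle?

A vertex is on a directed cycle iff it belongs to a strongly connected component of size ≥ 2 (or has a self-loop).
The vertices on cycles are {A, C, D, F, G, H, I, L} — 8 in total.

8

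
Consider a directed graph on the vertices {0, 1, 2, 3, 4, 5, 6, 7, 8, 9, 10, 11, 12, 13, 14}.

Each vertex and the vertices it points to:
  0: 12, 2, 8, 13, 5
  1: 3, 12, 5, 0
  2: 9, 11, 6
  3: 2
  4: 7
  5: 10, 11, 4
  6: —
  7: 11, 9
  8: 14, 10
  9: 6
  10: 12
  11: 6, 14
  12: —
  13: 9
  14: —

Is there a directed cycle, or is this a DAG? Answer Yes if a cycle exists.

DFS with white/gray/black marking, starting from 10:
10 gray
  12 gray
  12 black
10 black
0 gray
  0→12: 12 black — skip
  2 gray
    9 gray
      6 gray
      6 black
    9 black
    11 gray
      11→6: 6 black — skip
      14 gray
      14 black
    11 black
    2→6: 6 black — skip
  2 black
  8 gray
    8→14: 14 black — skip
    8→10: 10 black — skip
  8 black
  13 gray
    13→9: 9 black — skip
  13 black
  5 gray
    5→10: 10 black — skip
    5→11: 11 black — skip
    4 gray
      7 gray
        7→11: 11 black — skip
        7→9: 9 black — skip
      7 black
    4 black
  5 black
0 black
1 gray
  3 gray
    3→2: 2 black — skip
  3 black
  1→12: 12 black — skip
  1→5: 5 black — skip
  1→0: 0 black — skip
1 black
Every edge goes to a white or black vertex — no back edge, so the graph is acyclic.

No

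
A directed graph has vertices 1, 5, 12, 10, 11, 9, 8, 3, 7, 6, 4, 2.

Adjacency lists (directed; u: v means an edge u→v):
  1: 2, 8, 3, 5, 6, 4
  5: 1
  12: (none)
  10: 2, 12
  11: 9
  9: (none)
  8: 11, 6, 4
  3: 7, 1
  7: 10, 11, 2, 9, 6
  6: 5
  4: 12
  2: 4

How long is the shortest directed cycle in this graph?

For each vertex v, BFS finds the shortest path from v back to v.
The shortest such closed walk is 1 → 3 → 1, length 2.

2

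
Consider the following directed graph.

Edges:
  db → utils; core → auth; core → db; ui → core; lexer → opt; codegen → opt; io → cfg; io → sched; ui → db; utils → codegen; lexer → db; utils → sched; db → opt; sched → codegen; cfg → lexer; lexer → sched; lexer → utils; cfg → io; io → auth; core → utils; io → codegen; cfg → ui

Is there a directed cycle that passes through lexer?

lexer lies on a cycle iff there is a path from lexer back to itself.
Exploring from lexer, it never reaches itself; equivalently, its strongly connected component is a singleton.

No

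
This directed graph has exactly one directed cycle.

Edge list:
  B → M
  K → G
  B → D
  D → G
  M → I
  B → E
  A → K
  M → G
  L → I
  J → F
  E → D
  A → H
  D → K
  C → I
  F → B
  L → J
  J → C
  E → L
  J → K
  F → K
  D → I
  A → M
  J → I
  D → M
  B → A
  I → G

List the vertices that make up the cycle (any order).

B, E, F, J, L

DFS with gray/black marking from B:
B gray
  E gray
    L gray
      I gray
        G gray
        G black
      I black
      J gray
        F gray
          K gray
            K→G: G black — skip
          K black
          F→B: B is gray → back edge
Back edge closes the cycle B → E → L → J → F → B; its vertices are {B, E, F, J, L}.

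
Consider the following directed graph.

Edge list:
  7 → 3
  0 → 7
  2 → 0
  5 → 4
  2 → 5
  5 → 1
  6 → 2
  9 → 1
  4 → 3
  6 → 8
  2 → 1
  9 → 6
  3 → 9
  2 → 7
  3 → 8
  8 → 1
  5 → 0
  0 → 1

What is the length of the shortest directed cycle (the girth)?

5

For each vertex v, BFS finds the shortest path from v back to v.
The shortest such closed walk is 6 → 2 → 7 → 3 → 9 → 6, length 5.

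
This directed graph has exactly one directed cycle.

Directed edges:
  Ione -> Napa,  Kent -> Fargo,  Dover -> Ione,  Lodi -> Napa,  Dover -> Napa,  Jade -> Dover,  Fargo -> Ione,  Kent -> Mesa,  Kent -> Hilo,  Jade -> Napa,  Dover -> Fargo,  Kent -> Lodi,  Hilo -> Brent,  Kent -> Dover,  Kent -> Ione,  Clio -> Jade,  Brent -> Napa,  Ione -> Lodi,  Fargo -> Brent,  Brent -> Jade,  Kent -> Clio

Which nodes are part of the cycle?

Jade, Brent, Dover, Fargo

DFS with gray/black marking from Dover:
Dover gray
  Fargo gray
    Ione gray
      Lodi gray
        Napa gray
        Napa black
      Lodi black
      Ione→Napa: Napa black — skip
    Ione black
    Brent gray
      Brent→Napa: Napa black — skip
      Jade gray
        Jade→Napa: Napa black — skip
        Jade→Dover: Dover is gray → back edge
Back edge closes the cycle Dover → Fargo → Brent → Jade → Dover; its vertices are {Jade, Brent, Dover, Fargo}.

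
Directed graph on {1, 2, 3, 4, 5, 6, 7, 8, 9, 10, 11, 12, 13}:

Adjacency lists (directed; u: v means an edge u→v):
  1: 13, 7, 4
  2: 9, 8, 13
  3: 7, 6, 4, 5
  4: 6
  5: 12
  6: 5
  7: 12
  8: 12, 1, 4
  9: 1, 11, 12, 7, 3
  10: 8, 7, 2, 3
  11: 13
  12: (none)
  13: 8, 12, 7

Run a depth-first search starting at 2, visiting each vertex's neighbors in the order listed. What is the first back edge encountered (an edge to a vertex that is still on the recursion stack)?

8->1

DFS from 2 (visiting each vertex's neighbors in the order listed); mark gray on enter, black on exit:
2 gray
  9 gray
    1 gray
      13 gray
        8 gray
          12 gray
          12 black
          8→1: 1 is gray → back edge
First back edge: 8 → 1.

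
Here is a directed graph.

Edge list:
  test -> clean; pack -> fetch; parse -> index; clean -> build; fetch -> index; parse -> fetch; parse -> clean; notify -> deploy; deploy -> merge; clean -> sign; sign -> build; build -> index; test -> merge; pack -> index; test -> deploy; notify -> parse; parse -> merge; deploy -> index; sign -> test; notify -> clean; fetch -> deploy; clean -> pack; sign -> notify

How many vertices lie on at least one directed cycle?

5

A vertex is on a directed cycle iff it belongs to a strongly connected component of size ≥ 2 (or has a self-loop).
The vertices on cycles are {sign, test, clean, parse, notify} — 5 in total.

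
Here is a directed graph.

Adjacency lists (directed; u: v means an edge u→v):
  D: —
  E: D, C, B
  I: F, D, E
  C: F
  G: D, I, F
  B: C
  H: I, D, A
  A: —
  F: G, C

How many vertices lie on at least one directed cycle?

A vertex is on a directed cycle iff it belongs to a strongly connected component of size ≥ 2 (or has a self-loop).
The vertices on cycles are {B, C, E, F, G, I} — 6 in total.

6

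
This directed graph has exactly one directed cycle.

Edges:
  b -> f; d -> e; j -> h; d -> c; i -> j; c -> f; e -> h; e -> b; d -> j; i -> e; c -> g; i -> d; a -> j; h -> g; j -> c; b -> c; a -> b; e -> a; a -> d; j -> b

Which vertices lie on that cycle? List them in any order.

a, d, e

DFS with gray/black marking from e:
e gray
  a gray
    d gray
      c gray
        f gray
        f black
        g gray
        g black
      c black
      j gray
        j→c: c black — skip
        b gray
          b→f: f black — skip
          b→c: c black — skip
        b black
        h gray
          h→g: g black — skip
        h black
      j black
      d→e: e is gray → back edge
Back edge closes the cycle e → a → d → e; its vertices are {a, d, e}.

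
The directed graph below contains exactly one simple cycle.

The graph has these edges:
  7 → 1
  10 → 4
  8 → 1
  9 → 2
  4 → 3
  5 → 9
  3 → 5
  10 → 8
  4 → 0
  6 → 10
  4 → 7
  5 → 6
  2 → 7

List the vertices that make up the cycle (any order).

3, 4, 5, 6, 10

DFS with gray/black marking from 5:
5 gray
  9 gray
    2 gray
      7 gray
        1 gray
        1 black
      7 black
    2 black
  9 black
  6 gray
    10 gray
      8 gray
        8→1: 1 black — skip
      8 black
      4 gray
        3 gray
          3→5: 5 is gray → back edge
Back edge closes the cycle 5 → 6 → 10 → 4 → 3 → 5; its vertices are {3, 4, 5, 6, 10}.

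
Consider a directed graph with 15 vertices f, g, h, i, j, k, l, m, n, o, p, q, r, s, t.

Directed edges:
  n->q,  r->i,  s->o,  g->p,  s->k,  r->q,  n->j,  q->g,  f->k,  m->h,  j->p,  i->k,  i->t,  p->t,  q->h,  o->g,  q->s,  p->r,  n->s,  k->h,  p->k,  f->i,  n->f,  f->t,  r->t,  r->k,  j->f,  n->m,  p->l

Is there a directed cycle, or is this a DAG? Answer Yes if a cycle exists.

DFS with white/gray/black marking, starting from i:
i gray
  t gray
  t black
  k gray
    h gray
    h black
  k black
i black
f gray
  f→k: k black — skip
  f→t: t black — skip
  f→i: i black — skip
f black
g gray
  p gray
    p→k: k black — skip
    p→t: t black — skip
    r gray
      r→t: t black — skip
      r→k: k black — skip
      r→i: i black — skip
      q gray
        q→h: h black — skip
        q→g: g is gray → back edge
Back edge found, so a cycle exists: g → p → r → q → g.

Yes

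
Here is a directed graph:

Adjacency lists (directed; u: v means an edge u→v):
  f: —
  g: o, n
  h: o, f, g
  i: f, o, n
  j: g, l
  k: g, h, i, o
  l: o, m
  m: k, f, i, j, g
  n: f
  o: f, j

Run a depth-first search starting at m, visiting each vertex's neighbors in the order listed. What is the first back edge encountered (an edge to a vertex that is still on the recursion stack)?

DFS from m (visiting each vertex's neighbors in the order listed); mark gray on enter, black on exit:
m gray
  k gray
    g gray
      o gray
        f gray
        f black
        j gray
          j→g: g is gray → back edge
First back edge: j → g.

j->g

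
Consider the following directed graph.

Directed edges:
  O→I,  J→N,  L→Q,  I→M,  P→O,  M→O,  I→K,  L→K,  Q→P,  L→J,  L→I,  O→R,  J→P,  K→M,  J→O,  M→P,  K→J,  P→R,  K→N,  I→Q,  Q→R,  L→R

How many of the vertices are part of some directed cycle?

A vertex is on a directed cycle iff it belongs to a strongly connected component of size ≥ 2 (or has a self-loop).
The vertices on cycles are {I, J, K, M, O, P, Q} — 7 in total.

7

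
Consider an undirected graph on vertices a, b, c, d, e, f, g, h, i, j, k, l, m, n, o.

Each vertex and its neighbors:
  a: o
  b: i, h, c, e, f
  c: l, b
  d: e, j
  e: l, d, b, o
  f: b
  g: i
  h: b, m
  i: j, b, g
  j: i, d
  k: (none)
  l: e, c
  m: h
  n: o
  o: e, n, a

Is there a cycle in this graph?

DFS, tracking each vertex's parent; an edge to a visited non-parent vertex closes a cycle.
Start from e:
visit e (parent –)
  visit l (parent e)
    l–e: parent, skip
    visit c (parent l)
      c–l: parent, skip
      visit b (parent c)
        visit i (parent b)
          visit j (parent i)
            j–i: parent, skip
            visit d (parent j)
              d–e: e visited and ≠ parent → cycle
Cycle: e – l – c – b – i – j – d – e.

Yes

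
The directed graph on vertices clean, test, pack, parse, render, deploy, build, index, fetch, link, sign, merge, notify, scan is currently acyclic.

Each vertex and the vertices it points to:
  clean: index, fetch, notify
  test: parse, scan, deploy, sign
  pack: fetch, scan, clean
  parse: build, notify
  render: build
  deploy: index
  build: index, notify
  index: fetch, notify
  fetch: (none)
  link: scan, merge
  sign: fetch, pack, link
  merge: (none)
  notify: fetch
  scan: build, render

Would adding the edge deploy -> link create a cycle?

No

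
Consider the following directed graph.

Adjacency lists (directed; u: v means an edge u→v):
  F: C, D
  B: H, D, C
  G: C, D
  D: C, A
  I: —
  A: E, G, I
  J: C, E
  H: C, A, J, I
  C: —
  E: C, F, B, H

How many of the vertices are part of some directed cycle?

8

A vertex is on a directed cycle iff it belongs to a strongly connected component of size ≥ 2 (or has a self-loop).
The vertices on cycles are {A, B, D, E, F, G, H, J} — 8 in total.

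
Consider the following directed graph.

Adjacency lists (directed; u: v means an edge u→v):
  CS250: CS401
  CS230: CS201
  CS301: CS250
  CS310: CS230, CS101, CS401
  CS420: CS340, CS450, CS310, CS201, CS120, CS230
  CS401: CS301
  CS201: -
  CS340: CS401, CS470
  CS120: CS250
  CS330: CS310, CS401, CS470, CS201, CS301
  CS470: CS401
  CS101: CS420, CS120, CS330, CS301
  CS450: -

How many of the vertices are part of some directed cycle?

7

A vertex is on a directed cycle iff it belongs to a strongly connected component of size ≥ 2 (or has a self-loop).
The vertices on cycles are {CS101, CS250, CS301, CS310, CS330, CS401, CS420} — 7 in total.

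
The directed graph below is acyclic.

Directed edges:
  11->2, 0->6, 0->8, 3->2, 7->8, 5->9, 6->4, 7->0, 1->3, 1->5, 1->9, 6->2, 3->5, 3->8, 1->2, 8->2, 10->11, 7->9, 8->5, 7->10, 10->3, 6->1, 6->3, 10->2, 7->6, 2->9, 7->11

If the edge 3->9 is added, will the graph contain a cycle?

No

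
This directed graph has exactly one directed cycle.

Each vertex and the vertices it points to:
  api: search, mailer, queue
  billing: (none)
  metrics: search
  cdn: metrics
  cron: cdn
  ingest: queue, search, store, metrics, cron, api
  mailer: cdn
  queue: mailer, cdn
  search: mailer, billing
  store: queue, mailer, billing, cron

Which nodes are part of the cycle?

cdn, mailer, search, metrics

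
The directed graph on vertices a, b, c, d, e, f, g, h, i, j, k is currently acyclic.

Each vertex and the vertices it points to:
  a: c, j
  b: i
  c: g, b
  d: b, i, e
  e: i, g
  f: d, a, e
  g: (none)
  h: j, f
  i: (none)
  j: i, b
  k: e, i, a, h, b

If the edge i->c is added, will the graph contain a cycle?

Adding i→c creates a cycle iff c can already reach i.
Path from c: c → b → i.
So c → … → i → c is a cycle.

Yes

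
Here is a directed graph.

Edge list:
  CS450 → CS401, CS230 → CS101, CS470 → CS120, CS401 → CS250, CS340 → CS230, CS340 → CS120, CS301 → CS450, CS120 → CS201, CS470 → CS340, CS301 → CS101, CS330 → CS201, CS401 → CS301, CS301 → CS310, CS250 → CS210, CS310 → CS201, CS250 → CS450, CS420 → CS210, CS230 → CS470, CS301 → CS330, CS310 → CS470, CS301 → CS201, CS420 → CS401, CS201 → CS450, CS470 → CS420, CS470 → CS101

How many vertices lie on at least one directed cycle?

12

A vertex is on a directed cycle iff it belongs to a strongly connected component of size ≥ 2 (or has a self-loop).
The vertices on cycles are {CS120, CS201, CS230, CS250, CS301, CS310, CS330, CS340, CS401, CS420, CS450, CS470} — 12 in total.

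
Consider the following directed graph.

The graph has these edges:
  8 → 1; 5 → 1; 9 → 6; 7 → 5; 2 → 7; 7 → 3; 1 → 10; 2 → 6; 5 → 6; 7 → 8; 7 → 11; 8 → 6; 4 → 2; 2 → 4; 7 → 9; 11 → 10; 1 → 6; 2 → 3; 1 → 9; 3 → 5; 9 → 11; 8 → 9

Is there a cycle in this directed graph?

DFS with white/gray/black marking, starting from 4:
4 gray
  2 gray
    2→4: 4 is gray → back edge
Back edge found, so a cycle exists: 4 → 2 → 4.

Yes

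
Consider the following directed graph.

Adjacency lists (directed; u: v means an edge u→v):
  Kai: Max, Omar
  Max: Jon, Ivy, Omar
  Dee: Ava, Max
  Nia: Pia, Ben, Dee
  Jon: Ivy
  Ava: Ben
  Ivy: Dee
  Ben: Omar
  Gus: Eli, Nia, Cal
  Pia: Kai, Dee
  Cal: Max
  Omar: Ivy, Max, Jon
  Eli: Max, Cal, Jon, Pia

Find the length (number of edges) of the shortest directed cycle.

2

For each vertex v, BFS finds the shortest path from v back to v.
The shortest such closed walk is Max → Omar → Max, length 2.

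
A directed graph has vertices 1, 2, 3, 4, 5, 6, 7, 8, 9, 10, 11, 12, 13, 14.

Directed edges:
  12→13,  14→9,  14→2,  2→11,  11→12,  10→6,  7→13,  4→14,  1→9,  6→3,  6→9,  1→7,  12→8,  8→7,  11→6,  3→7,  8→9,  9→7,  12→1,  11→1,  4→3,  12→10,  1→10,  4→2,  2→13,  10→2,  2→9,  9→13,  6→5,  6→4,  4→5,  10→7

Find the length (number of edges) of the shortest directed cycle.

For each vertex v, BFS finds the shortest path from v back to v.
The shortest such closed walk is 11 → 6 → 4 → 2 → 11, length 4.

4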